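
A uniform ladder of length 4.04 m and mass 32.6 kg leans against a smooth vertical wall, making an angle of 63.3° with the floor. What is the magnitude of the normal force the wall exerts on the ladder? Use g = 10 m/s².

Sum moments about the foot of the ladder (the floor normal and friction both act there and drop out).
Ladder weight 32.6×10 = 326 N acts at 2.02 m along the ladder; its horizontal arm is 2.02·cos63.3° = 0.9076 m → τ = 295.9 N·m clockwise.
Wall normal N acts horizontally at the top; its moment arm is the height L sinθ = 4.04·sin63.3° = 3.609 m, counterclockwise.
For rotational equilibrium, N × 3.609 = 295.9, so N = 82 N.

N_wall ≈ 82 N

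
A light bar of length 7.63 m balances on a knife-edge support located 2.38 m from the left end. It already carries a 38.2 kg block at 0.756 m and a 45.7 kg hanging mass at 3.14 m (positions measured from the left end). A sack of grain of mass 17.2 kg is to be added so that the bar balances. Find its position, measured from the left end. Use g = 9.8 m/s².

Taking torques about the knife-edge support (at 2.38 m from the left end):
Block: 38.2 × 9.8 = 374.4 N down at 0.756 m → arm 1.624 m, τ = 374.4 × 1.624 = 608 N·m counterclockwise.
Hanging mass: 45.7 × 9.8 = 447.9 N down at 3.14 m → arm 0.76 m, τ = 447.9 × 0.76 = 340.4 N·m clockwise.
Net moment of existing loads = 267.6 N·m counterclockwise.
The sack of grain weighs 17.2 × 9.8 = 168.6 N and must supply an equal clockwise moment, so its lever arm about the knife-edge support is 267.6 / 168.6 = 1.59 m.
That puts it at 2.38 + 1.59 = 3.97 m from the left end.

x ≈ 3.97 m from the left end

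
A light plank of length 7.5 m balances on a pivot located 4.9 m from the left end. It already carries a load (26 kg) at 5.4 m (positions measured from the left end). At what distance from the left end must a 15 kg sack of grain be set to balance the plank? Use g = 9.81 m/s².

Taking torques about the pivot (at 4.9 m from the left end):
Load: 26 × 9.81 = 255.1 N down at 5.4 m → arm 0.5 m, τ = 255.1 × 0.5 = 127.5 N·m clockwise.
Net moment of existing loads = 127.5 N·m clockwise.
The sack of grain weighs 15 × 9.81 = 147.2 N and must supply an equal counterclockwise moment, so its lever arm about the pivot is 127.5 / 147.2 = 0.866 m.
That puts it at 4.9 − 0.866 = 4.03 m from the left end.

x ≈ 4.03 m from the left end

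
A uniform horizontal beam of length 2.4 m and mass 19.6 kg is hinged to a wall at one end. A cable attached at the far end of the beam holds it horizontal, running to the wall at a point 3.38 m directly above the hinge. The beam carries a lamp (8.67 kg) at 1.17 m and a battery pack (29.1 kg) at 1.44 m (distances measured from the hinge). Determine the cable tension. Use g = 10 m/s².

Take moments about the hinge.
Beam weight: 19.6 × 10 = 196 N down at 1.2 m → arm 1.2 m, τ = 196 × 1.2 = 235.2 N·m clockwise.
Lamp: 8.67 × 10 = 86.7 N down at 1.17 m → arm 1.17 m, τ = 86.7 × 1.17 = 101.4 N·m clockwise.
Battery pack: 29.1 × 10 = 291 N down at 1.44 m → arm 1.44 m, τ = 291 × 1.44 = 419 N·m clockwise.
Total clockwise load moment = 755.6 N·m.
The cable tension T acts at 2.4 m; only its component perpendicular to the beam, T sinθ, produces torque. sinθ = h/√(h²+d²) = 3.38/√(3.38²+2.4²) = 0.8154.
Στ = 0 ⇒ T × 2.4 × 0.8154 = 755.6 ⇒ T = 755.6 / 1.957 = 386 N.

T ≈ 386 N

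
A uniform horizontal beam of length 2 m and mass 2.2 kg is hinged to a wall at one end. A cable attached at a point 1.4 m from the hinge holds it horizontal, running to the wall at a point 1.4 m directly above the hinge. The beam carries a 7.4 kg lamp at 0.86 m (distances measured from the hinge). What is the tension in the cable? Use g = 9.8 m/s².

About the hinge:
Beam weight: 2.2 × 9.8 = 21.56 N down at 1 m → arm 1 m, τ = 21.56 × 1 = 21.56 N·m clockwise.
Lamp: 7.4 × 9.8 = 72.52 N down at 0.86 m → arm 0.86 m, τ = 72.52 × 0.86 = 62.37 N·m clockwise.
Total clockwise load moment = 83.93 N·m.
The cable tension T acts at 1.4 m; only its component perpendicular to the beam, T sinθ, produces torque. sinθ = h/√(h²+d²) = 1.4/√(1.4²+1.4²) = 0.7071.
Setting net torque to zero: T × 1.4 × 0.7071 = 83.93 → T = 83.93 / 0.9899 = 84.8 N.

T ≈ 84.8 N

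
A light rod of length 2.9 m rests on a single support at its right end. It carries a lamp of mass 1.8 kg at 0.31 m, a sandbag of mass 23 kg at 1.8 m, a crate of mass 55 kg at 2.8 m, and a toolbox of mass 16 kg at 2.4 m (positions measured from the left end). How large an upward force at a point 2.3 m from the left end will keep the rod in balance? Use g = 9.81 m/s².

F ≈ 711 N

Take moments about the right end.
Lamp: 1.8 × 9.81 = 17.66 N down at 0.31 m → arm 2.59 m, τ = 17.66 × 2.59 = 45.74 N·m counterclockwise.
Sandbag: 23 × 9.81 = 225.6 N down at 1.8 m → arm 1.1 m, τ = 225.6 × 1.1 = 248.2 N·m counterclockwise.
Crate: 55 × 9.81 = 539.6 N down at 2.8 m → arm 0.1 m, τ = 539.6 × 0.1 = 53.96 N·m counterclockwise.
Toolbox: 16 × 9.81 = 157 N down at 2.4 m → arm 0.5 m, τ = 157 × 0.5 = 78.5 N·m counterclockwise.
Net moment of the loads = 426.4 N·m counterclockwise.
The upward force F acts at a point 2.3 m from the left end, arm 0.6 m, giving F × 0.6 clockwise.
Setting net torque to zero: F × 0.6 = 426.4 → F = 426.4 / 0.6 = 711 N.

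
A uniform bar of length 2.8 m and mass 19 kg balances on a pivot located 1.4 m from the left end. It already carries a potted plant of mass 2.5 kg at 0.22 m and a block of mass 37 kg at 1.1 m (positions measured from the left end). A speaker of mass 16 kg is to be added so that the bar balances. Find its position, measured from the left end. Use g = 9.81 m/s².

Take moments about the pivot (at 1.4 m from the left end).
Beam weight: acts at the pivot, moment arm 0 → no torque.
Potted plant: 2.5 × 9.81 = 24.53 N down at 0.22 m → arm 1.18 m, τ = 24.53 × 1.18 = 28.95 N·m counterclockwise.
Block: 37 × 9.81 = 363 N down at 1.1 m → arm 0.3 m, τ = 363 × 0.3 = 108.9 N·m counterclockwise.
Net moment of existing loads = 137.8 N·m counterclockwise.
The speaker weighs 16 × 9.81 = 157 N and must supply an equal clockwise moment, so its lever arm about the pivot is 137.8 / 157 = 0.878 m.
That puts it at 1.4 + 0.878 = 2.28 m from the left end.

x ≈ 2.28 m from the left end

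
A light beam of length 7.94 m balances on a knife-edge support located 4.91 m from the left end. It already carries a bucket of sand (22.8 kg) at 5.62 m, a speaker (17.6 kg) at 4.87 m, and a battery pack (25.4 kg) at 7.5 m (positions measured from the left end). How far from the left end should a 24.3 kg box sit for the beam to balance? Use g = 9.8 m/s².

x ≈ 1.57 m from the left end

Sum moments about the knife-edge support (at 4.91 m from the left end) (the support reaction has zero arm there).
Bucket of sand: 22.8 × 9.8 = 223.4 N down at 5.62 m → arm 0.71 m, τ = 223.4 × 0.71 = 158.6 N·m clockwise.
Speaker: 17.6 × 9.8 = 172.5 N down at 4.87 m → arm 0.04 m, τ = 172.5 × 0.04 = 6.9 N·m counterclockwise.
Battery pack: 25.4 × 9.8 = 248.9 N down at 7.5 m → arm 2.59 m, τ = 248.9 × 2.59 = 644.7 N·m clockwise.
Net moment of existing loads = 796.4 N·m clockwise.
The box weighs 24.3 × 9.8 = 238.1 N and must supply an equal counterclockwise moment, so its lever arm about the knife-edge support is 796.4 / 238.1 = 3.34 m.
That puts it at 4.91 − 3.34 = 1.57 m from the left end.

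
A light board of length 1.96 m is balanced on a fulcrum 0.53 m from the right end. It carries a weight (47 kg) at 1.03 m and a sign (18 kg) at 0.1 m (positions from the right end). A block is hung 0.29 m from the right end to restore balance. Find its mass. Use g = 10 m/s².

Taking torques about the fulcrum (at 0.53 m from the right end):
Weight: 47 × 10 = 470 N down at 1.03 m → arm 0.5 m, τ = 470 × 0.5 = 235 N·m counterclockwise.
Sign: 18 × 10 = 180 N down at 0.1 m → arm 0.43 m, τ = 180 × 0.43 = 77.4 N·m clockwise.
Net moment of known loads = 157.6 N·m counterclockwise.
An unknown mass m at 0.29 m has arm 0.24 m; its moment is m·g·0.24 clockwise.
Balancing moments: m × 10 × 0.24 = 157.6, giving m = 157.6 / (10 × 0.24) = 65.7 kg.

m ≈ 65.7 kg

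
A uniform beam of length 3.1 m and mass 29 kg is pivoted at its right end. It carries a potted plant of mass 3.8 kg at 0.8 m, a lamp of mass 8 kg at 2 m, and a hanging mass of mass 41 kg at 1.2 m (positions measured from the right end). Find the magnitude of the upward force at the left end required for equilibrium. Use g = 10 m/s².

Take moments about the right end.
Beam weight: 29 × 10 = 290 N down at 1.55 m → arm 1.55 m, τ = 290 × 1.55 = 449.5 N·m counterclockwise.
Potted plant: 3.8 × 10 = 38 N down at 0.8 m → arm 0.8 m, τ = 38 × 0.8 = 30.4 N·m counterclockwise.
Lamp: 8 × 10 = 80 N down at 2 m → arm 2 m, τ = 80 × 2 = 160 N·m counterclockwise.
Hanging mass: 41 × 10 = 410 N down at 1.2 m → arm 1.2 m, τ = 410 × 1.2 = 492 N·m counterclockwise.
Net moment of the loads = 1132 N·m counterclockwise.
The upward force F acts at the left end, arm 3.1 m, giving F × 3.1 clockwise.
Setting net torque to zero: F × 3.1 = 1132 → F = 1132 / 3.1 = 365 N.

F ≈ 365 N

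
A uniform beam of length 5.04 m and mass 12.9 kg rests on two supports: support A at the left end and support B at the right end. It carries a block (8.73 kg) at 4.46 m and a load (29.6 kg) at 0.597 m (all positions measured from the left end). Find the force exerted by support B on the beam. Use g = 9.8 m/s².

R_B ≈ 173 N

Sum moments about support A (its reaction then has zero moment arm).
Beam weight: 12.9 × 9.8 = 126.4 N down at 2.52 m → arm 2.52 m, τ = 126.4 × 2.52 = 318.5 N·m clockwise.
Block: 8.73 × 9.8 = 85.55 N down at 4.46 m → arm 4.46 m, τ = 85.55 × 4.46 = 381.6 N·m clockwise.
Load: 29.6 × 9.8 = 290.1 N down at 0.597 m → arm 0.597 m, τ = 290.1 × 0.597 = 173.2 N·m clockwise.
Net load moment about support A = 873.3 N·m clockwise.
Reaction R at support B is upward at 5.04 m, arm 5.04 m → moment R × 5.04 counterclockwise.
For rotational equilibrium, R × 5.04 = 873.3, so R = 173 N.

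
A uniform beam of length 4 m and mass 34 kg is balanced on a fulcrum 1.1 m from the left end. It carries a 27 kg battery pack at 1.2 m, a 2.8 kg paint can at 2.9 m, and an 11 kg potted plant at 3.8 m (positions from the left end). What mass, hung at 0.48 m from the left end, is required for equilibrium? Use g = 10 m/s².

Take moments about the fulcrum (at 1.1 m from the left end).
Beam weight: 34 × 10 = 340 N down at 2 m → arm 0.9 m, τ = 340 × 0.9 = 306 N·m clockwise.
Battery pack: 27 × 10 = 270 N down at 1.2 m → arm 0.1 m, τ = 270 × 0.1 = 27 N·m clockwise.
Paint can: 2.8 × 10 = 28 N down at 2.9 m → arm 1.8 m, τ = 28 × 1.8 = 50.4 N·m clockwise.
Potted plant: 11 × 10 = 110 N down at 3.8 m → arm 2.7 m, τ = 110 × 2.7 = 297 N·m clockwise.
Net moment of known loads = 680.4 N·m clockwise.
An unknown mass m at 0.48 m has arm 0.62 m; its moment is m·g·0.62 counterclockwise.
Balancing moments: m × 10 × 0.62 = 680.4, giving m = 680.4 / (10 × 0.62) = 110 kg.

m ≈ 110 kg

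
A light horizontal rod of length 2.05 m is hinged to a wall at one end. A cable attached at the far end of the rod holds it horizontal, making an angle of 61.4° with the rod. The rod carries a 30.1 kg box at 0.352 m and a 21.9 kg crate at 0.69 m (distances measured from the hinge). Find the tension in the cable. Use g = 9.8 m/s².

T ≈ 140 N

Choose the hinge as the axis so the unknown hinge reaction has zero arm there.
Box: 30.1 × 9.8 = 295 N down at 0.352 m → arm 0.352 m, τ = 295 × 0.352 = 103.8 N·m clockwise.
Crate: 21.9 × 9.8 = 214.6 N down at 0.69 m → arm 0.69 m, τ = 214.6 × 0.69 = 148.1 N·m clockwise.
Total clockwise load moment = 251.9 N·m.
The cable tension T acts at 2.05 m; only its component perpendicular to the rod, T sinθ, produces torque. sin 61.4° = 0.878.
Setting net torque to zero: T × 2.05 × 0.878 = 251.9 → T = 251.9 / 1.8 = 140 N.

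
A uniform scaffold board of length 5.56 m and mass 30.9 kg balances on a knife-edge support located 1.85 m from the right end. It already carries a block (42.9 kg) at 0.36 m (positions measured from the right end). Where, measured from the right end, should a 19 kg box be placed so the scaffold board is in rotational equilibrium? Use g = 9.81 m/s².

Choose the knife-edge support (at 1.85 m from the right end) as the axis so the support reaction has zero arm there.
Beam weight: 30.9 × 9.81 = 303.1 N down at 2.78 m → arm 0.93 m, τ = 303.1 × 0.93 = 281.9 N·m counterclockwise.
Block: 42.9 × 9.81 = 420.8 N down at 0.36 m → arm 1.49 m, τ = 420.8 × 1.49 = 627 N·m clockwise.
Net moment of existing loads = 345.1 N·m clockwise.
The box weighs 19 × 9.81 = 186.4 N and must supply an equal counterclockwise moment, so its lever arm about the knife-edge support is 345.1 / 186.4 = 1.85 m.
That puts it at 1.85 + 1.85 = 3.7 m from the right end.

x ≈ 3.7 m from the right end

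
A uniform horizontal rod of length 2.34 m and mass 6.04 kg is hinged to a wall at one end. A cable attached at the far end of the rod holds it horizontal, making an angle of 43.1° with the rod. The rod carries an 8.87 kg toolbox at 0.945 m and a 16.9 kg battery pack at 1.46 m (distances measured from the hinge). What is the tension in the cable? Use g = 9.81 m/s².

T ≈ 246 N

Take moments about the hinge.
Beam weight: 6.04 × 9.81 = 59.25 N down at 1.17 m → arm 1.17 m, τ = 59.25 × 1.17 = 69.32 N·m clockwise.
Toolbox: 8.87 × 9.81 = 87.01 N down at 0.945 m → arm 0.945 m, τ = 87.01 × 0.945 = 82.22 N·m clockwise.
Battery pack: 16.9 × 9.81 = 165.8 N down at 1.46 m → arm 1.46 m, τ = 165.8 × 1.46 = 242.1 N·m clockwise.
Total clockwise load moment = 393.6 N·m.
The cable tension T acts at 2.34 m; only its component perpendicular to the rod, T sinθ, produces torque. sin 43.1° = 0.6833.
Στ = 0 ⇒ T × 2.34 × 0.6833 = 393.6 ⇒ T = 393.6 / 1.599 = 246 N.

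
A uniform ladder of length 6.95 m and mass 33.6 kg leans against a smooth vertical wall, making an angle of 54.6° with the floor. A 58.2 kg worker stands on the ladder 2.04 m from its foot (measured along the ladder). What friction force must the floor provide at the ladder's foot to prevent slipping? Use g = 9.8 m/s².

f ≈ 236 N

Take moments about the foot of the ladder.
Ladder weight 33.6×9.8 = 329.3 N acts at 3.475 m along the ladder; its horizontal arm is 3.475·cos54.6° = 2.013 m → τ = 662.9 N·m clockwise.
Worker: 58.2×9.8 = 570.4 N at 2.04 m → arm 1.182 m → τ = 674.2 N·m clockwise.
Wall normal N acts horizontally at the top; its moment arm is the height L sinθ = 6.95·sin54.6° = 5.665 m, counterclockwise.
Setting net torque to zero: N × 5.665 = 1337 → N = 236 N.
ΣFx = 0: friction at the foot balances the wall's push, so f = N_wall = 236 N.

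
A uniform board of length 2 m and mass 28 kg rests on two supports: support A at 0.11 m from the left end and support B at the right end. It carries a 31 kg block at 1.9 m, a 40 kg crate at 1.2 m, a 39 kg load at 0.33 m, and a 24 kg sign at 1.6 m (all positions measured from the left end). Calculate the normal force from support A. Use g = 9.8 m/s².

Take moments about support B.
Beam weight: 28 × 9.8 = 274.4 N down at 1 m → arm 1 m, τ = 274.4 × 1 = 274.4 N·m counterclockwise.
Block: 31 × 9.8 = 303.8 N down at 1.9 m → arm 0.1 m, τ = 303.8 × 0.1 = 30.38 N·m counterclockwise.
Crate: 40 × 9.8 = 392 N down at 1.2 m → arm 0.8 m, τ = 392 × 0.8 = 313.6 N·m counterclockwise.
Load: 39 × 9.8 = 382.2 N down at 0.33 m → arm 1.67 m, τ = 382.2 × 1.67 = 638.3 N·m counterclockwise.
Sign: 24 × 9.8 = 235.2 N down at 1.6 m → arm 0.4 m, τ = 235.2 × 0.4 = 94.08 N·m counterclockwise.
Net load moment about support B = 1351 N·m counterclockwise.
Reaction R at support A is upward at 0.11 m, arm 1.89 m → moment R × 1.89 clockwise.
Balancing moments: R × 1.89 = 1351, giving R = 715 N.

R_A ≈ 715 N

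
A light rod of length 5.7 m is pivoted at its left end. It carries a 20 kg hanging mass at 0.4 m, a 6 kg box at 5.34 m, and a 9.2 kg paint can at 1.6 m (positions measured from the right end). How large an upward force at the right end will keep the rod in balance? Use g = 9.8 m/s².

Take moments about the left end.
Hanging mass: 20 × 9.8 = 196 N down at 0.4 m → arm 5.3 m, τ = 196 × 5.3 = 1039 N·m clockwise.
Box: 6 × 9.8 = 58.8 N down at 5.34 m → arm 0.36 m, τ = 58.8 × 0.36 = 21.17 N·m clockwise.
Paint can: 9.2 × 9.8 = 90.16 N down at 1.6 m → arm 4.1 m, τ = 90.16 × 4.1 = 369.7 N·m clockwise.
Net moment of the loads = 1430 N·m clockwise.
The upward force F acts at the right end, arm 5.7 m, giving F × 5.7 counterclockwise.
Setting net torque to zero: F × 5.7 = 1430 → F = 1430 / 5.7 = 251 N.

F ≈ 251 N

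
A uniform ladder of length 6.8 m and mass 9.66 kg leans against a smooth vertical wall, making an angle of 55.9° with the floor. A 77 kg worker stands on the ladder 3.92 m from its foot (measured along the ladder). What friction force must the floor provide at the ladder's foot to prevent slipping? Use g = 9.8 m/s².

Sum moments about the foot of the ladder (the floor normal and friction both act there and drop out).
Ladder weight 9.66×9.8 = 94.67 N acts at 3.4 m along the ladder; its horizontal arm is 3.4·cos55.9° = 1.906 m → τ = 180.4 N·m clockwise.
Worker: 77×9.8 = 754.6 N at 3.92 m → arm 2.198 m → τ = 1659 N·m clockwise.
Wall normal N acts horizontally at the top; its moment arm is the height L sinθ = 6.8·sin55.9° = 5.631 m, counterclockwise.
Setting net torque to zero: N × 5.631 = 1839 → N = 327 N.
ΣFx = 0: friction at the foot balances the wall's push, so f = N_wall = 327 N.

f ≈ 327 N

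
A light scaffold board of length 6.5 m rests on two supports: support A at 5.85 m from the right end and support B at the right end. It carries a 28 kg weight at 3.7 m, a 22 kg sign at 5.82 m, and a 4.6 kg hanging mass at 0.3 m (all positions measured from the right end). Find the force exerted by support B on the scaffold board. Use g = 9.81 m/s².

Sum moments about support A (its reaction then has zero moment arm).
Weight: 28 × 9.81 = 274.7 N down at 3.7 m → arm 2.15 m, τ = 274.7 × 2.15 = 590.6 N·m clockwise.
Sign: 22 × 9.81 = 215.8 N down at 5.82 m → arm 0.03 m, τ = 215.8 × 0.03 = 6.474 N·m clockwise.
Hanging mass: 4.6 × 9.81 = 45.13 N down at 0.3 m → arm 5.55 m, τ = 45.13 × 5.55 = 250.5 N·m clockwise.
Net load moment about support A = 847.6 N·m clockwise.
Reaction R at support B is upward at 0 m, arm 5.85 m → moment R × 5.85 counterclockwise.
Balancing moments: R × 5.85 = 847.6, giving R = 145 N.

R_B ≈ 145 N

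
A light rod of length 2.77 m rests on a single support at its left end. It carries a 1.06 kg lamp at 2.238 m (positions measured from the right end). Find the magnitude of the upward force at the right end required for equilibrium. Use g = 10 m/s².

F ≈ 2.04 N

About the left end:
Lamp: 1.06 × 10 = 10.6 N down at 2.238 m → arm 0.532 m, τ = 10.6 × 0.532 = 5.639 N·m clockwise.
Net moment of the loads = 5.639 N·m clockwise.
The upward force F acts at the right end, arm 2.77 m, giving F × 2.77 counterclockwise.
Balancing moments: F × 2.77 = 5.639, giving F = 5.639 / 2.77 = 2.04 N.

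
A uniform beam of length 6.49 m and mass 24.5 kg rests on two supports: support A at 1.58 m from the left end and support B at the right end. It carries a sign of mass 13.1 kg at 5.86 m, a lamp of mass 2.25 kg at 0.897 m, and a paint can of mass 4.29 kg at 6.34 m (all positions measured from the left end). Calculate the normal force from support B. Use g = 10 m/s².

R_B ≈ 236 N

Take moments about support A.
Beam weight: 24.5 × 10 = 245 N down at 3.245 m → arm 1.665 m, τ = 245 × 1.665 = 407.9 N·m clockwise.
Sign: 13.1 × 10 = 131 N down at 5.86 m → arm 4.28 m, τ = 131 × 4.28 = 560.7 N·m clockwise.
Lamp: 2.25 × 10 = 22.5 N down at 0.897 m → arm 0.683 m, τ = 22.5 × 0.683 = 15.37 N·m counterclockwise.
Paint can: 4.29 × 10 = 42.9 N down at 6.34 m → arm 4.76 m, τ = 42.9 × 4.76 = 204.2 N·m clockwise.
Net load moment about support A = 1157 N·m clockwise.
Reaction R at support B is upward at 6.49 m, arm 4.91 m → moment R × 4.91 counterclockwise.
Στ = 0 ⇒ R × 4.91 = 1157 ⇒ R = 236 N.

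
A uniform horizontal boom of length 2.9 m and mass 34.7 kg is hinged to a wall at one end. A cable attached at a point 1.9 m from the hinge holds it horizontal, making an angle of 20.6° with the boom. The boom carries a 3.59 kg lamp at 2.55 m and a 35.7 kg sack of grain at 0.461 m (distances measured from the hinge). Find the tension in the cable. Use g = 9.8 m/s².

T ≈ 1110 N

Taking torques about the hinge:
Beam weight: 34.7 × 9.8 = 340.1 N down at 1.45 m → arm 1.45 m, τ = 340.1 × 1.45 = 493.1 N·m clockwise.
Lamp: 3.59 × 9.8 = 35.18 N down at 2.55 m → arm 2.55 m, τ = 35.18 × 2.55 = 89.71 N·m clockwise.
Sack of grain: 35.7 × 9.8 = 349.9 N down at 0.461 m → arm 0.461 m, τ = 349.9 × 0.461 = 161.3 N·m clockwise.
Total clockwise load moment = 744.1 N·m.
The cable tension T acts at 1.9 m; only its component perpendicular to the boom, T sinθ, produces torque. sin 20.6° = 0.3518.
For rotational equilibrium, T × 1.9 × 0.3518 = 744.1, so T = 744.1 / 0.6684 = 1110 N.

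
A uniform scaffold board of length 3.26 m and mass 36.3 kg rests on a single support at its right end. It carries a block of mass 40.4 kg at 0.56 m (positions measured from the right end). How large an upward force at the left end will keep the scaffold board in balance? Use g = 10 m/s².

Choose the right end as the axis so the unknown pivot reaction has zero arm there.
Beam weight: 36.3 × 10 = 363 N down at 1.63 m → arm 1.63 m, τ = 363 × 1.63 = 591.7 N·m counterclockwise.
Block: 40.4 × 10 = 404 N down at 0.56 m → arm 0.56 m, τ = 404 × 0.56 = 226.2 N·m counterclockwise.
Net moment of the loads = 817.9 N·m counterclockwise.
The upward force F acts at the left end, arm 3.26 m, giving F × 3.26 clockwise.
Στ = 0 ⇒ F × 3.26 = 817.9 ⇒ F = 817.9 / 3.26 = 251 N.

F ≈ 251 N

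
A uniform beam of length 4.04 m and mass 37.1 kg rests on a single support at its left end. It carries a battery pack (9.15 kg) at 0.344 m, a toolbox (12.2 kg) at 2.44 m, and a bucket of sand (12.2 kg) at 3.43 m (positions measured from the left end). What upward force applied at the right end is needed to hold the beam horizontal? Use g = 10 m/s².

About the left end:
Beam weight: 37.1 × 10 = 371 N down at 2.02 m → arm 2.02 m, τ = 371 × 2.02 = 749.4 N·m clockwise.
Battery pack: 9.15 × 10 = 91.5 N down at 0.344 m → arm 0.344 m, τ = 91.5 × 0.344 = 31.48 N·m clockwise.
Toolbox: 12.2 × 10 = 122 N down at 2.44 m → arm 2.44 m, τ = 122 × 2.44 = 297.7 N·m clockwise.
Bucket of sand: 12.2 × 10 = 122 N down at 3.43 m → arm 3.43 m, τ = 122 × 3.43 = 418.5 N·m clockwise.
Net moment of the loads = 1497 N·m clockwise.
The upward force F acts at the right end, arm 4.04 m, giving F × 4.04 counterclockwise.
Balancing moments: F × 4.04 = 1497, giving F = 1497 / 4.04 = 371 N.

F ≈ 371 N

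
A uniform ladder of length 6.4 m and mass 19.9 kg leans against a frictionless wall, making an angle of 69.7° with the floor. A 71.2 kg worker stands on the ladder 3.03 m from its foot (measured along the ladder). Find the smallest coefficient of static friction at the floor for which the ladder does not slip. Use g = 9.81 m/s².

μ_min ≈ 0.177

Take moments about the foot of the ladder.
Ladder weight 19.9×9.81 = 195.2 N acts at 3.2 m along the ladder; its horizontal arm is 3.2·cos69.7° = 1.11 m → τ = 216.7 N·m clockwise.
Worker: 71.2×9.81 = 698.5 N at 3.03 m → arm 1.051 m → τ = 734.1 N·m clockwise.
Wall normal N acts horizontally at the top; its moment arm is the height L sinθ = 6.4·sin69.7° = 6.002 m, counterclockwise.
For rotational equilibrium, N × 6.002 = 950.8, so N = 158.4 N.
ΣFx = 0 ⇒ f = N_wall = 158.4 N. ΣFy = 0 ⇒ N_floor = 893.7 N.
μ_min = f / N_floor = 158.4 / 893.7 = 0.177.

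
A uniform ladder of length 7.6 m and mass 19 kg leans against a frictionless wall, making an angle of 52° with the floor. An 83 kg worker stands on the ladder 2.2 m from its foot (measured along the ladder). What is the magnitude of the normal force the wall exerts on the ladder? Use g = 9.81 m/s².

N_wall ≈ 257 N

Take moments about the foot of the ladder.
Ladder weight 19×9.81 = 186.4 N acts at 3.8 m along the ladder; its horizontal arm is 3.8·cos52° = 2.34 m → τ = 436.2 N·m clockwise.
Worker: 83×9.81 = 814.2 N at 2.2 m → arm 1.354 m → τ = 1102 N·m clockwise.
Wall normal N acts horizontally at the top; its moment arm is the height L sinθ = 7.6·sin52° = 5.989 m, counterclockwise.
Στ = 0 ⇒ N × 5.989 = 1538 ⇒ N = 257 N.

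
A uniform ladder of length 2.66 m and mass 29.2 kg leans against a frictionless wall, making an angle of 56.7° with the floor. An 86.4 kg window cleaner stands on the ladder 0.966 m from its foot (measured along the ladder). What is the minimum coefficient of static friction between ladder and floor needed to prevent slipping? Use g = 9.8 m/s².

μ_min ≈ 0.261

About the foot of the ladder:
Ladder weight 29.2×9.8 = 286.2 N acts at 1.33 m along the ladder; its horizontal arm is 1.33·cos56.7° = 0.7302 m → τ = 209 N·m clockwise.
Window cleaner: 86.4×9.8 = 846.7 N at 0.966 m → arm 0.5304 m → τ = 449.1 N·m clockwise.
Wall normal N acts horizontally at the top; its moment arm is the height L sinθ = 2.66·sin56.7° = 2.223 m, counterclockwise.
Στ = 0 ⇒ N × 2.223 = 658.1 ⇒ N = 296 N.
ΣFx = 0 ⇒ f = N_wall = 296 N. ΣFy = 0 ⇒ N_floor = 1133 N.
μ_min = f / N_floor = 296 / 1133 = 0.261.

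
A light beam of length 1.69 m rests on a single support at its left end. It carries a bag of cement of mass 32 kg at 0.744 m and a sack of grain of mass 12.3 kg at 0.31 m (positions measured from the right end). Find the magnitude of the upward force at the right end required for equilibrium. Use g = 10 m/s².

F ≈ 280 N

Choose the left end as the axis so the unknown pivot reaction has zero arm there.
Bag of cement: 32 × 10 = 320 N down at 0.744 m → arm 0.946 m, τ = 320 × 0.946 = 302.7 N·m clockwise.
Sack of grain: 12.3 × 10 = 123 N down at 0.31 m → arm 1.38 m, τ = 123 × 1.38 = 169.7 N·m clockwise.
Net moment of the loads = 472.4 N·m clockwise.
The upward force F acts at the right end, arm 1.69 m, giving F × 1.69 counterclockwise.
For rotational equilibrium, F × 1.69 = 472.4, so F = 472.4 / 1.69 = 280 N.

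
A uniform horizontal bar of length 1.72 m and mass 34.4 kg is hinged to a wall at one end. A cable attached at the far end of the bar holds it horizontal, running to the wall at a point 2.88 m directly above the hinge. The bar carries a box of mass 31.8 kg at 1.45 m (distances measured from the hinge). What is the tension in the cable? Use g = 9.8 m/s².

T ≈ 502 N

Sum moments about the hinge (the unknown hinge reaction has zero arm there).
Beam weight: 34.4 × 9.8 = 337.1 N down at 0.86 m → arm 0.86 m, τ = 337.1 × 0.86 = 289.9 N·m clockwise.
Box: 31.8 × 9.8 = 311.6 N down at 1.45 m → arm 1.45 m, τ = 311.6 × 1.45 = 451.8 N·m clockwise.
Total clockwise load moment = 741.7 N·m.
The cable tension T acts at 1.72 m; only its component perpendicular to the bar, T sinθ, produces torque. sinθ = h/√(h²+d²) = 2.88/√(2.88²+1.72²) = 0.8585.
For rotational equilibrium, T × 1.72 × 0.8585 = 741.7, so T = 741.7 / 1.477 = 502 N.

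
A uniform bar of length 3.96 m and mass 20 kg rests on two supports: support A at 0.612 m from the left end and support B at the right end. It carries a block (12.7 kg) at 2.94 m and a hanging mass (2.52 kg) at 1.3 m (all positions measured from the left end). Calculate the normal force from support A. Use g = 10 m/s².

R_A ≈ 177 N

Taking torques about support B:
Beam weight: 20 × 10 = 200 N down at 1.98 m → arm 1.98 m, τ = 200 × 1.98 = 396 N·m counterclockwise.
Block: 12.7 × 10 = 127 N down at 2.94 m → arm 1.02 m, τ = 127 × 1.02 = 129.5 N·m counterclockwise.
Hanging mass: 2.52 × 10 = 25.2 N down at 1.3 m → arm 2.66 m, τ = 25.2 × 2.66 = 67.03 N·m counterclockwise.
Net load moment about support B = 592.5 N·m counterclockwise.
Reaction R at support A is upward at 0.612 m, arm 3.348 m → moment R × 3.348 clockwise.
For rotational equilibrium, R × 3.348 = 592.5, so R = 177 N.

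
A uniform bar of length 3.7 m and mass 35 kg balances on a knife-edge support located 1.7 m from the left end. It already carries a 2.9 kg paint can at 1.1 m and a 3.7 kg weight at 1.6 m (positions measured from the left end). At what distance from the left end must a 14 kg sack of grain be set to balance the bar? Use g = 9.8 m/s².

x ≈ 1.48 m from the left end

Take moments about the knife-edge support (at 1.7 m from the left end).
Beam weight: 35 × 9.8 = 343 N down at 1.85 m → arm 0.15 m, τ = 343 × 0.15 = 51.45 N·m clockwise.
Paint can: 2.9 × 9.8 = 28.42 N down at 1.1 m → arm 0.6 m, τ = 28.42 × 0.6 = 17.05 N·m counterclockwise.
Weight: 3.7 × 9.8 = 36.26 N down at 1.6 m → arm 0.1 m, τ = 36.26 × 0.1 = 3.626 N·m counterclockwise.
Net moment of existing loads = 30.77 N·m clockwise.
The sack of grain weighs 14 × 9.8 = 137.2 N and must supply an equal counterclockwise moment, so its lever arm about the knife-edge support is 30.77 / 137.2 = 0.224 m.
That puts it at 1.7 − 0.224 = 1.48 m from the left end.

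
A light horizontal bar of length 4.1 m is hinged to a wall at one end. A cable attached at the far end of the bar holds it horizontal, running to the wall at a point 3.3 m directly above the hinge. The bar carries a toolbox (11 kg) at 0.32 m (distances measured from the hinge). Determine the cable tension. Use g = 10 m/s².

T ≈ 13.7 N

Sum moments about the hinge (the unknown hinge reaction has zero arm there).
Toolbox: 11 × 10 = 110 N down at 0.32 m → arm 0.32 m, τ = 110 × 0.32 = 35.2 N·m clockwise.
Total clockwise load moment = 35.2 N·m.
The cable tension T acts at 4.1 m; only its component perpendicular to the bar, T sinθ, produces torque. sinθ = h/√(h²+d²) = 3.3/√(3.3²+4.1²) = 0.627.
Setting net torque to zero: T × 4.1 × 0.627 = 35.2 → T = 35.2 / 2.571 = 13.7 N.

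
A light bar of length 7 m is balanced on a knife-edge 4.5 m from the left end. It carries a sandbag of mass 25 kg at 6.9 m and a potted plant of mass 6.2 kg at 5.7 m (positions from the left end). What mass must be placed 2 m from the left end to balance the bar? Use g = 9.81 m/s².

m ≈ 27 kg

Sum moments about the knife-edge (at 4.5 m from the left end) (the support reaction has zero arm there).
Sandbag: 25 × 9.81 = 245.2 N down at 6.9 m → arm 2.4 m, τ = 245.2 × 2.4 = 588.5 N·m clockwise.
Potted plant: 6.2 × 9.81 = 60.82 N down at 5.7 m → arm 1.2 m, τ = 60.82 × 1.2 = 72.98 N·m clockwise.
Net moment of known loads = 661.5 N·m clockwise.
An unknown mass m at 2 m has arm 2.5 m; its moment is m·g·2.5 counterclockwise.
For rotational equilibrium, m × 9.81 × 2.5 = 661.5, so m = 661.5 / (9.81 × 2.5) = 27 kg.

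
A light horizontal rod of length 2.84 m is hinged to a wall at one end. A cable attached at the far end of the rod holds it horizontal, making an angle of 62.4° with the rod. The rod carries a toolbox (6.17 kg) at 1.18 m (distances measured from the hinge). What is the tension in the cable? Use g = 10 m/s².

Taking torques about the hinge:
Toolbox: 6.17 × 10 = 61.7 N down at 1.18 m → arm 1.18 m, τ = 61.7 × 1.18 = 72.81 N·m clockwise.
Total clockwise load moment = 72.81 N·m.
The cable tension T acts at 2.84 m; only its component perpendicular to the rod, T sinθ, produces torque. sin 62.4° = 0.8862.
Balancing moments: T × 2.84 × 0.8862 = 72.81, giving T = 72.81 / 2.517 = 28.9 N.

T ≈ 28.9 N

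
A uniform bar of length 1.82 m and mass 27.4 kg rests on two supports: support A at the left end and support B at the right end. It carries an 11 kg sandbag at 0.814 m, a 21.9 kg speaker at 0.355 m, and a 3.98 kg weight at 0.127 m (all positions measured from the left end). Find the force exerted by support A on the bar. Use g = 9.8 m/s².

R_A ≈ 403 N

Taking torques about support B:
Beam weight: 27.4 × 9.8 = 268.5 N down at 0.91 m → arm 0.91 m, τ = 268.5 × 0.91 = 244.3 N·m counterclockwise.
Sandbag: 11 × 9.8 = 107.8 N down at 0.814 m → arm 1.006 m, τ = 107.8 × 1.006 = 108.4 N·m counterclockwise.
Speaker: 21.9 × 9.8 = 214.6 N down at 0.355 m → arm 1.465 m, τ = 214.6 × 1.465 = 314.4 N·m counterclockwise.
Weight: 3.98 × 9.8 = 39 N down at 0.127 m → arm 1.693 m, τ = 39 × 1.693 = 66.03 N·m counterclockwise.
Net load moment about support B = 733.1 N·m counterclockwise.
Reaction R at support A is upward at 0 m, arm 1.82 m → moment R × 1.82 clockwise.
Setting net torque to zero: R × 1.82 = 733.1 → R = 403 N.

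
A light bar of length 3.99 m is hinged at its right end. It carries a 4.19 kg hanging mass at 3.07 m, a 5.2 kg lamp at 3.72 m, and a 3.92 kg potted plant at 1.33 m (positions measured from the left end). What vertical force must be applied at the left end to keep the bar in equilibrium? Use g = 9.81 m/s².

F ≈ 38.6 N

Taking torques about the right end:
Hanging mass: 4.19 × 9.81 = 41.1 N down at 3.07 m → arm 0.92 m, τ = 41.1 × 0.92 = 37.81 N·m counterclockwise.
Lamp: 5.2 × 9.81 = 51.01 N down at 3.72 m → arm 0.27 m, τ = 51.01 × 0.27 = 13.77 N·m counterclockwise.
Potted plant: 3.92 × 9.81 = 38.46 N down at 1.33 m → arm 2.66 m, τ = 38.46 × 2.66 = 102.3 N·m counterclockwise.
Net moment of the loads = 153.9 N·m counterclockwise.
The upward force F acts at the left end, arm 3.99 m, giving F × 3.99 clockwise.
Setting net torque to zero: F × 3.99 = 153.9 → F = 153.9 / 3.99 = 38.6 N.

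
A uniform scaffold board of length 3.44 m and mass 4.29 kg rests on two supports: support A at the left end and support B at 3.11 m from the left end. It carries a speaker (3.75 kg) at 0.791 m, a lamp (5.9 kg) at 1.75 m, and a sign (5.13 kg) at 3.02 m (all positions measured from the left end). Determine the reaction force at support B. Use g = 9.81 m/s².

R_B ≈ 114 N

Sum moments about support A (its reaction then has zero moment arm).
Beam weight: 4.29 × 9.81 = 42.08 N down at 1.72 m → arm 1.72 m, τ = 42.08 × 1.72 = 72.38 N·m clockwise.
Speaker: 3.75 × 9.81 = 36.79 N down at 0.791 m → arm 0.791 m, τ = 36.79 × 0.791 = 29.1 N·m clockwise.
Lamp: 5.9 × 9.81 = 57.88 N down at 1.75 m → arm 1.75 m, τ = 57.88 × 1.75 = 101.3 N·m clockwise.
Sign: 5.13 × 9.81 = 50.33 N down at 3.02 m → arm 3.02 m, τ = 50.33 × 3.02 = 152 N·m clockwise.
Net load moment about support A = 354.8 N·m clockwise.
Reaction R at support B is upward at 3.11 m, arm 3.11 m → moment R × 3.11 counterclockwise.
Balancing moments: R × 3.11 = 354.8, giving R = 114 N.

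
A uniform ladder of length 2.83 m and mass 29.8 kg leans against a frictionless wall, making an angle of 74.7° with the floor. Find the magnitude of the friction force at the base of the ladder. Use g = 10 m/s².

f ≈ 40.8 N

Choose the foot of the ladder as the axis so the floor normal and friction both act there and drop out.
Ladder weight 29.8×10 = 298 N acts at 1.415 m along the ladder; its horizontal arm is 1.415·cos74.7° = 0.3734 m → τ = 111.3 N·m clockwise.
Wall normal N acts horizontally at the top; its moment arm is the height L sinθ = 2.83·sin74.7° = 2.73 m, counterclockwise.
For rotational equilibrium, N × 2.73 = 111.3, so N = 40.8 N.
ΣFx = 0: friction at the foot balances the wall's push, so f = N_wall = 40.8 N.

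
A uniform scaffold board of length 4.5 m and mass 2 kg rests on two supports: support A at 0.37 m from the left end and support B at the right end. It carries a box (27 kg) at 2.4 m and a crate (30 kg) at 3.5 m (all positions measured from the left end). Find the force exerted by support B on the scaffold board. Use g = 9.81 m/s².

Sum moments about support A (its reaction then has zero moment arm).
Beam weight: 2 × 9.81 = 19.62 N down at 2.25 m → arm 1.88 m, τ = 19.62 × 1.88 = 36.89 N·m clockwise.
Box: 27 × 9.81 = 264.9 N down at 2.4 m → arm 2.03 m, τ = 264.9 × 2.03 = 537.7 N·m clockwise.
Crate: 30 × 9.81 = 294.3 N down at 3.5 m → arm 3.13 m, τ = 294.3 × 3.13 = 921.2 N·m clockwise.
Net load moment about support A = 1496 N·m clockwise.
Reaction R at support B is upward at 4.5 m, arm 4.13 m → moment R × 4.13 counterclockwise.
Setting net torque to zero: R × 4.13 = 1496 → R = 362 N.

R_B ≈ 362 N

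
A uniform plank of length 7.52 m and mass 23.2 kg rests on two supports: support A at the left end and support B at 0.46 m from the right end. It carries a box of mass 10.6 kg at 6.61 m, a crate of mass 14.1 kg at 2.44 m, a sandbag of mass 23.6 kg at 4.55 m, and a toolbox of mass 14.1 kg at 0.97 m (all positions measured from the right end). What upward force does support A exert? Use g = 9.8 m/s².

About support B:
Beam weight: 23.2 × 9.8 = 227.4 N down at 3.76 m → arm 3.3 m, τ = 227.4 × 3.3 = 750.4 N·m counterclockwise.
Box: 10.6 × 9.8 = 103.9 N down at 6.61 m → arm 6.15 m, τ = 103.9 × 6.15 = 639 N·m counterclockwise.
Crate: 14.1 × 9.8 = 138.2 N down at 2.44 m → arm 1.98 m, τ = 138.2 × 1.98 = 273.6 N·m counterclockwise.
Sandbag: 23.6 × 9.8 = 231.3 N down at 4.55 m → arm 4.09 m, τ = 231.3 × 4.09 = 946 N·m counterclockwise.
Toolbox: 14.1 × 9.8 = 138.2 N down at 0.97 m → arm 0.51 m, τ = 138.2 × 0.51 = 70.48 N·m counterclockwise.
Net load moment about support B = 2679 N·m counterclockwise.
Reaction R at support A is upward at 7.52 m, arm 7.06 m → moment R × 7.06 clockwise.
Balancing moments: R × 7.06 = 2679, giving R = 379 N.

R_A ≈ 379 N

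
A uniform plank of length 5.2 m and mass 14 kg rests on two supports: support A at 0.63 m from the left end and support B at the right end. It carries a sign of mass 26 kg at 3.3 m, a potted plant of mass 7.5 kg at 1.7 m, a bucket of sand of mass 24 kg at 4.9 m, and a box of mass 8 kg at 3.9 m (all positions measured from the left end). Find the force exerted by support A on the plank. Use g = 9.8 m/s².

R_A ≈ 278 N

Taking torques about support B:
Beam weight: 14 × 9.8 = 137.2 N down at 2.6 m → arm 2.6 m, τ = 137.2 × 2.6 = 356.7 N·m counterclockwise.
Sign: 26 × 9.8 = 254.8 N down at 3.3 m → arm 1.9 m, τ = 254.8 × 1.9 = 484.1 N·m counterclockwise.
Potted plant: 7.5 × 9.8 = 73.5 N down at 1.7 m → arm 3.5 m, τ = 73.5 × 3.5 = 257.2 N·m counterclockwise.
Bucket of sand: 24 × 9.8 = 235.2 N down at 4.9 m → arm 0.3 m, τ = 235.2 × 0.3 = 70.56 N·m counterclockwise.
Box: 8 × 9.8 = 78.4 N down at 3.9 m → arm 1.3 m, τ = 78.4 × 1.3 = 101.9 N·m counterclockwise.
Net load moment about support B = 1270 N·m counterclockwise.
Reaction R at support A is upward at 0.63 m, arm 4.57 m → moment R × 4.57 clockwise.
Balancing moments: R × 4.57 = 1270, giving R = 278 N.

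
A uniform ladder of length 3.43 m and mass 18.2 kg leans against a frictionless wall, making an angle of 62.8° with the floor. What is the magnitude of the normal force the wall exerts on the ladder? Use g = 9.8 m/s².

N_wall ≈ 45.8 N

Take moments about the foot of the ladder.
Ladder weight 18.2×9.8 = 178.4 N acts at 1.715 m along the ladder; its horizontal arm is 1.715·cos62.8° = 0.7839 m → τ = 139.8 N·m clockwise.
Wall normal N acts horizontally at the top; its moment arm is the height L sinθ = 3.43·sin62.8° = 3.051 m, counterclockwise.
Balancing moments: N × 3.051 = 139.8, giving N = 45.8 N.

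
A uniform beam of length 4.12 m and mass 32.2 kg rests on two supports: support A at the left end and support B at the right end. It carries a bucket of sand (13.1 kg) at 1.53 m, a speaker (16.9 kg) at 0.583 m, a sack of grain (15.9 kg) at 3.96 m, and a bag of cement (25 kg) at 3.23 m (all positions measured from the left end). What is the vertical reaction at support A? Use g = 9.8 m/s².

Sum moments about support B (its reaction then has zero moment arm).
Beam weight: 32.2 × 9.8 = 315.6 N down at 2.06 m → arm 2.06 m, τ = 315.6 × 2.06 = 650.1 N·m counterclockwise.
Bucket of sand: 13.1 × 9.8 = 128.4 N down at 1.53 m → arm 2.59 m, τ = 128.4 × 2.59 = 332.6 N·m counterclockwise.
Speaker: 16.9 × 9.8 = 165.6 N down at 0.583 m → arm 3.537 m, τ = 165.6 × 3.537 = 585.7 N·m counterclockwise.
Sack of grain: 15.9 × 9.8 = 155.8 N down at 3.96 m → arm 0.16 m, τ = 155.8 × 0.16 = 24.93 N·m counterclockwise.
Bag of cement: 25 × 9.8 = 245 N down at 3.23 m → arm 0.89 m, τ = 245 × 0.89 = 218.1 N·m counterclockwise.
Net load moment about support B = 1811 N·m counterclockwise.
Reaction R at support A is upward at 0 m, arm 4.12 m → moment R × 4.12 clockwise.
Setting net torque to zero: R × 4.12 = 1811 → R = 440 N.

R_A ≈ 440 N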